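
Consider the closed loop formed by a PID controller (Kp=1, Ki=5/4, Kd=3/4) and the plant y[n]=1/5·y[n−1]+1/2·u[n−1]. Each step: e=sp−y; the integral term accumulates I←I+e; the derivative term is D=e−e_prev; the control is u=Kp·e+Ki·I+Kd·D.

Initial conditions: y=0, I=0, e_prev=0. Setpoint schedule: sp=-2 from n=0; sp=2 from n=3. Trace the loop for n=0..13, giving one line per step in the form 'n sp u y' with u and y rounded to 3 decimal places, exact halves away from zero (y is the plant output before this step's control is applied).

0 -2 -6.000 0.000
1 -2 2.000 -3.000
2 -2 -9.200 0.400
3 2 17.110 -4.520
4 2 -17.943 7.651
5 2 29.398 -7.441
6 2 -32.076 13.211
7 2 49.220 -13.396
8 2 -57.470 21.931
9 2 82.950 -24.349
10 2 -101.686 36.605
11 2 141.155 -43.522
12 2 -178.223 61.873
13 2 241.812 -76.737

(exact arithmetic carried between steps; '≈' marks a value shown rounded to 6 d.p. or computed from one; I and e_prev carry over from the previous line; the table rounds u and y to 3 d.p., halves away from zero)
n=0: y=0, sp=-2, e=sp−y=-2; I=-2, D=e−e_prev=-2; u=1·(-2)+5/4·(-2)+3/4·(-2)=-6; next y=1/5·0+1/2·(-6)=-3
n=1: y=-3, sp=-2, e=sp−y=1; I=-1, D=e−e_prev=3; u=1·1+5/4·(-1)+3/4·3=2; next y=1/5·(-3)+1/2·2=0.4
n=2: y=0.4, sp=-2, e=sp−y=-2.4; I=-3.4, D=e−e_prev=-3.4; u=1·(-2.4)+5/4·(-3.4)+3/4·(-3.4)=-9.2; next y=1/5·0.4+1/2·(-9.2)=-4.52
n=3: y=-4.52, sp=2, e=sp−y=6.52; I=3.12, D=e−e_prev=8.92; u=1·6.52+5/4·3.12+3/4·8.92=17.11; next y=1/5·(-4.52)+1/2·17.11=7.651
n=4: y=7.651, sp=2, e=sp−y=-5.651; I=-2.531, D=e−e_prev=-12.171; u=1·(-5.651)+5/4·(-2.531)+3/4·(-12.171)=-17.943; next y=1/5·7.651+1/2·(-17.943)=-7.4413
n=5: y=-7.4413, sp=2, e=sp−y=9.4413; I=6.9103, D=e−e_prev=15.0923; u=1·9.4413+5/4·6.9103+3/4·15.0923=29.3984; next y=1/5·(-7.4413)+1/2·29.3984=13.21094
n=6: y=13.21094, sp=2, e=sp−y=-11.21094; I=-4.30064, D=e−e_prev=-20.65224; u=1·(-11.21094)+5/4·(-4.30064)+3/4·(-20.65224)=-32.07592; next y=1/5·13.21094+1/2·(-32.07592)=-13.395772
n=7: y=-13.395772, sp=2, e=sp−y=15.395772; I=11.095132, D=e−e_prev=26.606712; u=1·15.395772+5/4·11.095132+3/4·26.606712=49.219721; next y=1/5·(-13.395772)+1/2·49.219721≈21.930706
n=8: y≈21.930706, sp=2, e=sp−y≈-19.930706; I≈-8.835574, D=e−e_prev≈-35.326478; u=1·(-19.930706)+5/4·(-8.835574)+3/4·(-35.326478)≈-57.470032; next y=1/5·21.930706+1/2·(-57.470032)≈-24.348875
n=9: y≈-24.348875, sp=2, e=sp−y≈26.348875; I≈17.513301, D=e−e_prev≈46.279581; u=1·26.348875+5/4·17.513301+3/4·46.279581≈82.950187; next y=1/5·(-24.348875)+1/2·82.950187≈36.605318
n=10: y≈36.605318, sp=2, e=sp−y≈-34.605318; I≈-17.092018, D=e−e_prev≈-60.954193; u=1·(-34.605318)+5/4·(-17.092018)+3/4·(-60.954193)≈-101.685985; next y=1/5·36.605318+1/2·(-101.685985)≈-43.521929
n=11: y≈-43.521929, sp=2, e=sp−y≈45.521929; I≈28.429911, D=e−e_prev≈80.127247; u=1·45.521929+5/4·28.429911+3/4·80.127247≈141.154754; next y=1/5·(-43.521929)+1/2·141.154754≈61.872991
n=12: y≈61.872991, sp=2, e=sp−y≈-59.872991; I≈-31.443080, D=e−e_prev≈-105.394920; u=1·(-59.872991)+5/4·(-31.443080)+3/4·(-105.394920)≈-178.223031; next y=1/5·61.872991+1/2·(-178.223031)≈-76.736917
n=13: y≈-76.736917, sp=2, e=sp−y≈78.736917; I≈47.293837, D=e−e_prev≈138.609908; u=1·78.736917+5/4·47.293837+3/4·138.609908≈241.811645; next y=1/5·(-76.736917)+1/2·241.811645≈105.558439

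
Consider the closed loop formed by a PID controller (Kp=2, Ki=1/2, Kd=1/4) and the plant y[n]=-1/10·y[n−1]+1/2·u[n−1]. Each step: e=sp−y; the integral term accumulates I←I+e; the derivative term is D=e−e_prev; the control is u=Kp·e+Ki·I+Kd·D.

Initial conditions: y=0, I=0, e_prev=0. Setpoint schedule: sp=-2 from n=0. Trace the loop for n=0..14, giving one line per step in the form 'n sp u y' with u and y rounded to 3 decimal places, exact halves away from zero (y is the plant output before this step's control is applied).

0 -2 -5.500 0.000
1 -2 1.563 -2.750
2 -2 -9.217 1.056
3 -2 6.075 -4.714
4 -2 -16.624 3.509
5 -2 16.150 -8.663
6 -2 -31.973 8.941
7 -2 37.968 -16.881
8 -2 -64.317 20.672
9 -2 84.704 -34.226
10 -2 -132.908 45.774
11 -2 184.421 -71.032
12 -2 -278.715 99.314
13 -2 396.872 -149.289
14 -2 -588.931 213.365

(exact arithmetic carried between steps; '≈' marks a value shown rounded to 6 d.p. or computed from one; I and e_prev carry over from the previous line; the table rounds u and y to 3 d.p., halves away from zero)
n=0: y=0, sp=-2, e=sp−y=-2; I=-2, D=e−e_prev=-2; u=2·(-2)+1/2·(-2)+1/4·(-2)=-5.5; next y=-1/10·0+1/2·(-5.5)=-2.75
n=1: y=-2.75, sp=-2, e=sp−y=0.75; I=-1.25, D=e−e_prev=2.75; u=2·0.75+1/2·(-1.25)+1/4·2.75=1.5625; next y=-1/10·(-2.75)+1/2·1.5625=1.05625
n=2: y=1.05625, sp=-2, e=sp−y=-3.05625; I=-4.30625, D=e−e_prev=-3.80625; u=2·(-3.05625)+1/2·(-4.30625)+1/4·(-3.80625)≈-9.217188; next y=-1/10·1.05625+1/2·(-9.217188)≈-4.714219
n=3: y≈-4.714219, sp=-2, e=sp−y≈2.714219; I≈-1.592031, D=e−e_prev≈5.770469; u=2·2.714219+1/2·(-1.592031)+1/4·5.770469≈6.075039; next y=-1/10·(-4.714219)+1/2·6.075039≈3.508941
n=4: y≈3.508941, sp=-2, e=sp−y≈-5.508941; I≈-7.100973, D=e−e_prev≈-8.223160; u=2·(-5.508941)+1/2·(-7.100973)+1/4·(-8.223160)≈-16.624159; next y=-1/10·3.508941+1/2·(-16.624159)≈-8.662974
n=5: y≈-8.662974, sp=-2, e=sp−y≈6.662974; I≈-0.437999, D=e−e_prev≈12.171915; u=2·6.662974+1/2·(-0.437999)+1/4·12.171915≈16.149927; next y=-1/10·(-8.662974)+1/2·16.149927≈8.941261
n=6: y≈8.941261, sp=-2, e=sp−y≈-10.941261; I≈-11.379260, D=e−e_prev≈-17.604234; u=2·(-10.941261)+1/2·(-11.379260)+1/4·(-17.604234)≈-31.973210; next y=-1/10·8.941261+1/2·(-31.973210)≈-16.880731
n=7: y≈-16.880731, sp=-2, e=sp−y≈14.880731; I≈3.501471, D=e−e_prev≈25.821992; u=2·14.880731+1/2·3.501471+1/4·25.821992≈37.967696; next y=-1/10·(-16.880731)+1/2·37.967696≈20.671921
n=8: y≈20.671921, sp=-2, e=sp−y≈-22.671921; I≈-19.170450, D=e−e_prev≈-37.552652; u=2·(-22.671921)+1/2·(-19.170450)+1/4·(-37.552652)≈-64.317230; next y=-1/10·20.671921+1/2·(-64.317230)≈-34.225807
n=9: y≈-34.225807, sp=-2, e=sp−y≈32.225807; I≈13.055357, D=e−e_prev≈54.897728; u=2·32.225807+1/2·13.055357+1/4·54.897728≈84.703725; next y=-1/10·(-34.225807)+1/2·84.703725≈45.774443
n=10: y≈45.774443, sp=-2, e=sp−y≈-47.774443; I≈-34.719086, D=e−e_prev≈-80.000250; u=2·(-47.774443)+1/2·(-34.719086)+1/4·(-80.000250)≈-132.908492; next y=-1/10·45.774443+1/2·(-132.908492)≈-71.031690
n=11: y≈-71.031690, sp=-2, e=sp−y≈69.031690; I≈34.312604, D=e−e_prev≈116.806133; u=2·69.031690+1/2·34.312604+1/4·116.806133≈184.421216; next y=-1/10·(-71.031690)+1/2·184.421216≈99.313777
n=12: y≈99.313777, sp=-2, e=sp−y≈-101.313777; I≈-67.001172, D=e−e_prev≈-170.345467; u=2·(-101.313777)+1/2·(-67.001172)+1/4·(-170.345467)≈-278.714507; next y=-1/10·99.313777+1/2·(-278.714507)≈-149.288631
n=13: y≈-149.288631, sp=-2, e=sp−y≈147.288631; I≈80.287459, D=e−e_prev≈248.602408; u=2·147.288631+1/2·80.287459+1/4·248.602408≈396.871593; next y=-1/10·(-149.288631)+1/2·396.871593≈213.364660
n=14: y≈213.364660, sp=-2, e=sp−y≈-215.364660; I≈-135.077201, D=e−e_prev≈-362.653291; u=2·(-215.364660)+1/2·(-135.077201)+1/4·(-362.653291)≈-588.931243; next y=-1/10·213.364660+1/2·(-588.931243)≈-315.802087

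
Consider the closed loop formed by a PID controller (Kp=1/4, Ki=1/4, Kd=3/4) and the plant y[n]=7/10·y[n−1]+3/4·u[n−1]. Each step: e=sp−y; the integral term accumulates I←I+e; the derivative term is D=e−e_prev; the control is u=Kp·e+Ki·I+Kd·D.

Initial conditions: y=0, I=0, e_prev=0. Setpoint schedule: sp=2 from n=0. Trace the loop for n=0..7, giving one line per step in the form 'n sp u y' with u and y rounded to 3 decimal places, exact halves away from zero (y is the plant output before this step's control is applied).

(exact arithmetic carried between steps; '≈' marks a value shown rounded to 6 d.p. or computed from one; I and e_prev carry over from the previous line; the table rounds u and y to 3 d.p., halves away from zero)
n=0: y=0, sp=2, e=sp−y=2; I=2, D=e−e_prev=2; u=1/4·2+1/4·2+3/4·2=2.5; next y=7/10·0+3/4·2.5=1.875
n=1: y=1.875, sp=2, e=sp−y=0.125; I=2.125, D=e−e_prev=-1.875; u=1/4·0.125+1/4·2.125+3/4·(-1.875)=-0.84375; next y=7/10·1.875+3/4·(-0.84375)≈0.679688
n=2: y≈0.679688, sp=2, e=sp−y≈1.320313; I≈3.445313, D=e−e_prev≈1.195313; u=1/4·1.320313+1/4·3.445313+3/4·1.195313≈2.087891; next y=7/10·0.679688+3/4·2.087891≈2.041699
n=3: y≈2.041699, sp=2, e=sp−y≈-0.041699; I≈3.403613, D=e−e_prev≈-1.362012; u=1/4·(-0.041699)+1/4·3.403613+3/4·(-1.362012)≈-0.181030; next y=7/10·2.041699+3/4·(-0.181030)≈1.293417
n=4: y≈1.293417, sp=2, e=sp−y≈0.706583; I≈4.110197, D=e−e_prev≈0.748282; u=1/4·0.706583+1/4·4.110197+3/4·0.748282≈1.765407; next y=7/10·1.293417+3/4·1.765407≈2.229447
n=5: y≈2.229447, sp=2, e=sp−y≈-0.229447; I≈3.880750, D=e−e_prev≈-0.936030; u=1/4·(-0.229447)+1/4·3.880750+3/4·(-0.936030)≈0.210803; next y=7/10·2.229447+3/4·0.210803≈1.718715
n=6: y≈1.718715, sp=2, e=sp−y≈0.281285; I≈4.162035, D=e−e_prev≈0.510732; u=1/4·0.281285+1/4·4.162035+3/4·0.510732≈1.493879; next y=7/10·1.718715+3/4·1.493879≈2.323510
n=7: y≈2.323510, sp=2, e=sp−y≈-0.323510; I≈3.838525, D=e−e_prev≈-0.604794; u=1/4·(-0.323510)+1/4·3.838525+3/4·(-0.604794)≈0.425158; next y=7/10·2.323510+3/4·0.425158≈1.945325

0 2 2.500 0.000
1 2 -0.844 1.875
2 2 2.088 0.680
3 2 -0.181 2.042
4 2 1.765 1.293
5 2 0.211 2.229
6 2 1.494 1.719
7 2 0.425 2.324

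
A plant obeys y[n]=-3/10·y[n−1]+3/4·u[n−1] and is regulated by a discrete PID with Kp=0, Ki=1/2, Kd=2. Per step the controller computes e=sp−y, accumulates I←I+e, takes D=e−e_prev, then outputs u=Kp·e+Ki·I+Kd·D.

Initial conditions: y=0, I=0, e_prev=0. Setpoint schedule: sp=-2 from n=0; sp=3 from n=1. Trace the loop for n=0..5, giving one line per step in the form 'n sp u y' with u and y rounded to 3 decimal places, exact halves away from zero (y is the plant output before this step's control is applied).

0 -2 -5.000 0.000
1 3 19.875 -3.750
2 3 -43.703 16.031
3 3 123.389 -37.587
4 3 -317.065 103.818
5 3 847.238 -268.944

(exact arithmetic carried between steps; '≈' marks a value shown rounded to 6 d.p. or computed from one; I and e_prev carry over from the previous line; the table rounds u and y to 3 d.p., halves away from zero)
n=0: y=0, sp=-2, e=sp−y=-2; I=-2, D=e−e_prev=-2; u=0·(-2)+1/2·(-2)+2·(-2)=-5; next y=-3/10·0+3/4·(-5)=-3.75
n=1: y=-3.75, sp=3, e=sp−y=6.75; I=4.75, D=e−e_prev=8.75; u=0·6.75+1/2·4.75+2·8.75=19.875; next y=-3/10·(-3.75)+3/4·19.875=16.03125
n=2: y=16.03125, sp=3, e=sp−y=-13.03125; I=-8.28125, D=e−e_prev=-19.78125; u=0·(-13.03125)+1/2·(-8.28125)+2·(-19.78125)=-43.703125; next y=-3/10·16.03125+3/4·(-43.703125)≈-37.586719
n=3: y≈-37.586719, sp=3, e=sp−y≈40.586719; I≈32.305469, D=e−e_prev≈53.617969; u=0·40.586719+1/2·32.305469+2·53.617969≈123.388672; next y=-3/10·(-37.586719)+3/4·123.388672≈103.817520
n=4: y≈103.817520, sp=3, e=sp−y≈-100.817520; I≈-68.512051, D=e−e_prev≈-141.404238; u=0·(-100.817520)+1/2·(-68.512051)+2·(-141.404238)≈-317.064502; next y=-3/10·103.817520+3/4·(-317.064502)≈-268.943632
n=5: y≈-268.943632, sp=3, e=sp−y≈271.943632; I≈203.431582, D=e−e_prev≈372.761152; u=0·271.943632+1/2·203.431582+2·372.761152≈847.238094; next y=-3/10·(-268.943632)+3/4·847.238094≈716.111661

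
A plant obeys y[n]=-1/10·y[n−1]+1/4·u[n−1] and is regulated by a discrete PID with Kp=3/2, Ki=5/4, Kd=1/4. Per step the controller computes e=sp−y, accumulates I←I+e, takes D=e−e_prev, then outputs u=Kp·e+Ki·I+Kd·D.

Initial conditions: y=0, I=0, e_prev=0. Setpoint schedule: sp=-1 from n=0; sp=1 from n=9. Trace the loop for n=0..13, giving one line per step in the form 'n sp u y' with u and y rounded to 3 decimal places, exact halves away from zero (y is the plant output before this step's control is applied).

0 -1 -3.000 0.000
1 -1 -1.750 -0.750
2 -1 -3.413 -0.363
3 -1 -2.749 -0.817
4 -1 -3.726 -0.606
5 -1 -3.370 -0.871
6 -1 -3.944 -0.755
7 -1 -3.756 -0.910
8 -1 -4.094 -0.848
9 1 2.004 -0.939
10 1 -0.696 0.595
11 1 2.679 -0.234
12 1 1.234 0.693
13 1 3.211 0.239

(exact arithmetic carried between steps; '≈' marks a value shown rounded to 6 d.p. or computed from one; I and e_prev carry over from the previous line; the table rounds u and y to 3 d.p., halves away from zero)
n=0: y=0, sp=-1, e=sp−y=-1; I=-1, D=e−e_prev=-1; u=3/2·(-1)+5/4·(-1)+1/4·(-1)=-3; next y=-1/10·0+1/4·(-3)=-0.75
n=1: y=-0.75, sp=-1, e=sp−y=-0.25; I=-1.25, D=e−e_prev=0.75; u=3/2·(-0.25)+5/4·(-1.25)+1/4·0.75=-1.75; next y=-1/10·(-0.75)+1/4·(-1.75)=-0.3625
n=2: y=-0.3625, sp=-1, e=sp−y=-0.6375; I=-1.8875, D=e−e_prev=-0.3875; u=3/2·(-0.6375)+5/4·(-1.8875)+1/4·(-0.3875)=-3.4125; next y=-1/10·(-0.3625)+1/4·(-3.4125)=-0.816875
n=3: y=-0.816875, sp=-1, e=sp−y=-0.183125; I=-2.070625, D=e−e_prev=0.454375; u=3/2·(-0.183125)+5/4·(-2.070625)+1/4·0.454375=-2.749375; next y=-1/10·(-0.816875)+1/4·(-2.749375)≈-0.605656
n=4: y≈-0.605656, sp=-1, e=sp−y≈-0.394344; I≈-2.464969, D=e−e_prev≈-0.211219; u=3/2·(-0.394344)+5/4·(-2.464969)+1/4·(-0.211219)≈-3.725531; next y=-1/10·(-0.605656)+1/4·(-3.725531)≈-0.870817
n=5: y≈-0.870817, sp=-1, e=sp−y≈-0.129183; I≈-2.594152, D=e−e_prev≈0.265161; u=3/2·(-0.129183)+5/4·(-2.594152)+1/4·0.265161≈-3.370173; next y=-1/10·(-0.870817)+1/4·(-3.370173)≈-0.755462
n=6: y≈-0.755462, sp=-1, e=sp−y≈-0.244538; I≈-2.838690, D=e−e_prev≈-0.115356; u=3/2·(-0.244538)+5/4·(-2.838690)+1/4·(-0.115356)≈-3.944009; next y=-1/10·(-0.755462)+1/4·(-3.944009)≈-0.910456
n=7: y≈-0.910456, sp=-1, e=sp−y≈-0.089544; I≈-2.928234, D=e−e_prev≈0.154994; u=3/2·(-0.089544)+5/4·(-2.928234)+1/4·0.154994≈-3.755860; next y=-1/10·(-0.910456)+1/4·(-3.755860)≈-0.847919
n=8: y≈-0.847919, sp=-1, e=sp−y≈-0.152081; I≈-3.080315, D=e−e_prev≈-0.062537; u=3/2·(-0.152081)+5/4·(-3.080315)+1/4·(-0.062537)≈-4.094148; next y=-1/10·(-0.847919)+1/4·(-4.094148)≈-0.938745
n=9: y≈-0.938745, sp=1, e=sp−y≈1.938745; I≈-1.141569, D=e−e_prev≈2.090826; u=3/2·1.938745+5/4·(-1.141569)+1/4·2.090826≈2.003862; next y=-1/10·(-0.938745)+1/4·2.003862≈0.594840
n=10: y≈0.594840, sp=1, e=sp−y≈0.405160; I≈-0.736410, D=e−e_prev≈-1.533585; u=3/2·0.405160+5/4·(-0.736410)+1/4·(-1.533585)≈-0.696168; next y=-1/10·0.594840+1/4·(-0.696168)≈-0.233526
n=11: y≈-0.233526, sp=1, e=sp−y≈1.233526; I≈0.497117, D=e−e_prev≈0.828366; u=3/2·1.233526+5/4·0.497117+1/4·0.828366≈2.678776; next y=-1/10·(-0.233526)+1/4·2.678776≈0.693047
n=12: y≈0.693047, sp=1, e=sp−y≈0.306953; I≈0.804070, D=e−e_prev≈-0.926573; u=3/2·0.306953+5/4·0.804070+1/4·(-0.926573)≈1.233874; next y=-1/10·0.693047+1/4·1.233874≈0.239164
n=13: y≈0.239164, sp=1, e=sp−y≈0.760836; I≈1.564906, D=e−e_prev≈0.453883; u=3/2·0.760836+5/4·1.564906+1/4·0.453883≈3.210858; next y=-1/10·0.239164+1/4·3.210858≈0.778798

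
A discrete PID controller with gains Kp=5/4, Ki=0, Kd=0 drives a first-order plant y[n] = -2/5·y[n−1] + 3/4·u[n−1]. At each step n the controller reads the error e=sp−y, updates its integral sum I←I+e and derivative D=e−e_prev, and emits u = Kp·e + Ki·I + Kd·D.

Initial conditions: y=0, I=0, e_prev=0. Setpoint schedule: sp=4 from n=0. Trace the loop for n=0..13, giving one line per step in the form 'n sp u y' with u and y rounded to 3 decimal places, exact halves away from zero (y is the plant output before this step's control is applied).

0 4 5.000 0.000
1 4 0.313 3.750
2 4 6.582 -1.266
3 4 -1.803 5.443
4 4 9.412 -3.530
5 4 -5.589 8.471
6 4 14.475 -7.580
7 4 -12.360 13.888
8 4 23.532 -14.825
9 4 -24.474 23.579
10 4 39.734 -27.787
11 4 -46.144 40.915
12 4 68.717 -50.974
13 4 -84.909 71.928

(exact arithmetic carried between steps; '≈' marks a value shown rounded to 6 d.p. or computed from one; I and e_prev carry over from the previous line; the table rounds u and y to 3 d.p., halves away from zero)
n=0: y=0, sp=4, e=sp−y=4; I=4, D=e−e_prev=4; u=5/4·4+0·4+0·4=5; next y=-2/5·0+3/4·5=3.75
n=1: y=3.75, sp=4, e=sp−y=0.25; I=4.25, D=e−e_prev=-3.75; u=5/4·0.25+0·4.25+0·(-3.75)=0.3125; next y=-2/5·3.75+3/4·0.3125=-1.265625
n=2: y=-1.265625, sp=4, e=sp−y=5.265625; I=9.515625, D=e−e_prev=5.015625; u=5/4·5.265625+0·9.515625+0·5.015625≈6.582031; next y=-2/5·(-1.265625)+3/4·6.582031≈5.442773
n=3: y≈5.442773, sp=4, e=sp−y≈-1.442773; I≈8.072852, D=e−e_prev≈-6.708398; u=5/4·(-1.442773)+0·8.072852+0·(-6.708398)≈-1.803467; next y=-2/5·5.442773+3/4·(-1.803467)≈-3.529709
n=4: y≈-3.529709, sp=4, e=sp−y≈7.529709; I≈15.602561, D=e−e_prev≈8.972483; u=5/4·7.529709+0·15.602561+0·8.972483≈9.412137; next y=-2/5·(-3.529709)+3/4·9.412137≈8.470986
n=5: y≈8.470986, sp=4, e=sp−y≈-4.470986; I≈11.131575, D=e−e_prev≈-12.000696; u=5/4·(-4.470986)+0·11.131575+0·(-12.000696)≈-5.588733; next y=-2/5·8.470986+3/4·(-5.588733)≈-7.579944
n=6: y≈-7.579944, sp=4, e=sp−y≈11.579944; I≈22.711519, D=e−e_prev≈16.050931; u=5/4·11.579944+0·22.711519+0·16.050931≈14.474930; next y=-2/5·(-7.579944)+3/4·14.474930≈13.888176
n=7: y≈13.888176, sp=4, e=sp−y≈-9.888176; I≈12.823343, D=e−e_prev≈-21.468120; u=5/4·(-9.888176)+0·12.823343+0·(-21.468120)≈-12.360219; next y=-2/5·13.888176+3/4·(-12.360219)≈-14.825435
n=8: y≈-14.825435, sp=4, e=sp−y≈18.825435; I≈31.648778, D=e−e_prev≈28.713610; u=5/4·18.825435+0·31.648778+0·28.713610≈23.531793; next y=-2/5·(-14.825435)+3/4·23.531793≈23.579019
n=9: y≈23.579019, sp=4, e=sp−y≈-19.579019; I≈12.069759, D=e−e_prev≈-38.404454; u=5/4·(-19.579019)+0·12.069759+0·(-38.404454)≈-24.473774; next y=-2/5·23.579019+3/4·(-24.473774)≈-27.786938
n=10: y≈-27.786938, sp=4, e=sp−y≈31.786938; I≈43.856697, D=e−e_prev≈51.365957; u=5/4·31.786938+0·43.856697+0·51.365957≈39.733672; next y=-2/5·(-27.786938)+3/4·39.733672≈40.915030
n=11: y≈40.915030, sp=4, e=sp−y≈-36.915030; I≈6.941668, D=e−e_prev≈-68.701968; u=5/4·(-36.915030)+0·6.941668+0·(-68.701968)≈-46.143787; next y=-2/5·40.915030+3/4·(-46.143787)≈-50.973852
n=12: y≈-50.973852, sp=4, e=sp−y≈54.973852; I≈61.915520, D=e−e_prev≈91.888882; u=5/4·54.973852+0·61.915520+0·91.888882≈68.717315; next y=-2/5·(-50.973852)+3/4·68.717315≈71.927527
n=13: y≈71.927527, sp=4, e=sp−y≈-67.927527; I≈-6.012007, D=e−e_prev≈-122.901379; u=5/4·(-67.927527)+0·(-6.012007)+0·(-122.901379)≈-84.909409; next y=-2/5·71.927527+3/4·(-84.909409)≈-92.453067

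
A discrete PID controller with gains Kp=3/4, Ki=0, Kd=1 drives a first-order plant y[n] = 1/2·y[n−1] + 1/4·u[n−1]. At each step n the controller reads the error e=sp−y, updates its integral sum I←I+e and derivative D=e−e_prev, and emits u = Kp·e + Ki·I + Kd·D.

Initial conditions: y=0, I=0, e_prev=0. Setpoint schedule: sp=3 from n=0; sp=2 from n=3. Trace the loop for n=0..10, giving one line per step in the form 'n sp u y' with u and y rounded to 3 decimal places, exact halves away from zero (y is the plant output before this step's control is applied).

0 3 5.250 0.000
1 3 -0.047 1.313
2 3 2.435 0.645
3 2 -0.485 0.931
4 2 1.828 0.344
5 2 0.743 0.629
6 2 1.254 0.500
7 2 1.014 0.564
8 2 1.127 0.535
9 2 1.074 0.549
10 2 1.099 0.543

(exact arithmetic carried between steps; '≈' marks a value shown rounded to 6 d.p. or computed from one; I and e_prev carry over from the previous line; the table rounds u and y to 3 d.p., halves away from zero)
n=0: y=0, sp=3, e=sp−y=3; I=3, D=e−e_prev=3; u=3/4·3+0·3+1·3=5.25; next y=1/2·0+1/4·5.25=1.3125
n=1: y=1.3125, sp=3, e=sp−y=1.6875; I=4.6875, D=e−e_prev=-1.3125; u=3/4·1.6875+0·4.6875+1·(-1.3125)=-0.046875; next y=1/2·1.3125+1/4·(-0.046875)≈0.644531
n=2: y≈0.644531, sp=3, e=sp−y≈2.355469; I≈7.042969, D=e−e_prev≈0.667969; u=3/4·2.355469+0·7.042969+1·0.667969≈2.434570; next y=1/2·0.644531+1/4·2.434570≈0.930908
n=3: y≈0.930908, sp=2, e=sp−y≈1.069092; I≈8.112061, D=e−e_prev≈-1.286377; u=3/4·1.069092+0·8.112061+1·(-1.286377)≈-0.484558; next y=1/2·0.930908+1/4·(-0.484558)≈0.344315
n=4: y≈0.344315, sp=2, e=sp−y≈1.655685; I≈9.767746, D=e−e_prev≈0.586594; u=3/4·1.655685+0·9.767746+1·0.586594≈1.828358; next y=1/2·0.344315+1/4·1.828358≈0.629247
n=5: y≈0.629247, sp=2, e=sp−y≈1.370753; I≈11.138499, D=e−e_prev≈-0.284932; u=3/4·1.370753+0·11.138499+1·(-0.284932)≈0.743133; next y=1/2·0.629247+1/4·0.743133≈0.500407
n=6: y≈0.500407, sp=2, e=sp−y≈1.499593; I≈12.638093, D=e−e_prev≈0.128840; u=3/4·1.499593+0·12.638093+1·0.128840≈1.253535; next y=1/2·0.500407+1/4·1.253535≈0.563587
n=7: y≈0.563587, sp=2, e=sp−y≈1.436413; I≈14.074506, D=e−e_prev≈-0.063181; u=3/4·1.436413+0·14.074506+1·(-0.063181)≈1.014129; next y=1/2·0.563587+1/4·1.014129≈0.535326
n=8: y≈0.535326, sp=2, e=sp−y≈1.464674; I≈15.539180, D=e−e_prev≈0.028261; u=3/4·1.464674+0·15.539180+1·0.028261≈1.126767; next y=1/2·0.535326+1/4·1.126767≈0.549355
n=9: y≈0.549355, sp=2, e=sp−y≈1.450645; I≈16.989825, D=e−e_prev≈-0.014029; u=3/4·1.450645+0·16.989825+1·(-0.014029)≈1.073955; next y=1/2·0.549355+1/4·1.073955≈0.543166
n=10: y≈0.543166, sp=2, e=sp−y≈1.456834; I≈18.446659, D=e−e_prev≈0.006189; u=3/4·1.456834+0·18.446659+1·0.006189≈1.098814; next y=1/2·0.543166+1/4·1.098814≈0.546287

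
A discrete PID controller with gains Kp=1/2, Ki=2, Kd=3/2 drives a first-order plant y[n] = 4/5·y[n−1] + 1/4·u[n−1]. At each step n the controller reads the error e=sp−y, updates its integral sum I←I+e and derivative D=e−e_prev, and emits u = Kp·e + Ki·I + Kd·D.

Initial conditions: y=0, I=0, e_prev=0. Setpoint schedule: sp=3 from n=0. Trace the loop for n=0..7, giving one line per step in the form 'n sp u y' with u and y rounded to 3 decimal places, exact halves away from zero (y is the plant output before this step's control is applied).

(exact arithmetic carried between steps; '≈' marks a value shown rounded to 6 d.p. or computed from one; I and e_prev carry over from the previous line; the table rounds u and y to 3 d.p., halves away from zero)
n=0: y=0, sp=3, e=sp−y=3; I=3, D=e−e_prev=3; u=1/2·3+2·3+3/2·3=12; next y=4/5·0+1/4·12=3
n=1: y=3, sp=3, e=sp−y=0; I=3, D=e−e_prev=-3; u=1/2·0+2·3+3/2·(-3)=1.5; next y=4/5·3+1/4·1.5=2.775
n=2: y=2.775, sp=3, e=sp−y=0.225; I=3.225, D=e−e_prev=0.225; u=1/2·0.225+2·3.225+3/2·0.225=6.9; next y=4/5·2.775+1/4·6.9=3.945
n=3: y=3.945, sp=3, e=sp−y=-0.945; I=2.28, D=e−e_prev=-1.17; u=1/2·(-0.945)+2·2.28+3/2·(-1.17)=2.3325; next y=4/5·3.945+1/4·2.3325=3.739125
n=4: y=3.739125, sp=3, e=sp−y=-0.739125; I=1.540875, D=e−e_prev=0.205875; u=1/2·(-0.739125)+2·1.540875+3/2·0.205875=3.021; next y=4/5·3.739125+1/4·3.021=3.74655
n=5: y=3.74655, sp=3, e=sp−y=-0.74655; I=0.794325, D=e−e_prev=-0.007425; u=1/2·(-0.74655)+2·0.794325+3/2·(-0.007425)≈1.204238; next y=4/5·3.74655+1/4·1.204238≈3.298299
n=6: y≈3.298299, sp=3, e=sp−y≈-0.298299; I≈0.496026, D=e−e_prev≈0.448251; u=1/2·(-0.298299)+2·0.496026+3/2·0.448251≈1.515278; next y=4/5·3.298299+1/4·1.515278≈3.017459
n=7: y≈3.017459, sp=3, e=sp−y≈-0.017459; I≈0.478567, D=e−e_prev≈0.280841; u=1/2·(-0.017459)+2·0.478567+3/2·0.280841≈1.369665; next y=4/5·3.017459+1/4·1.369665≈2.756383

0 3 12.000 0.000
1 3 1.500 3.000
2 3 6.900 2.775
3 3 2.333 3.945
4 3 3.021 3.739
5 3 1.204 3.747
6 3 1.515 3.298
7 3 1.370 3.017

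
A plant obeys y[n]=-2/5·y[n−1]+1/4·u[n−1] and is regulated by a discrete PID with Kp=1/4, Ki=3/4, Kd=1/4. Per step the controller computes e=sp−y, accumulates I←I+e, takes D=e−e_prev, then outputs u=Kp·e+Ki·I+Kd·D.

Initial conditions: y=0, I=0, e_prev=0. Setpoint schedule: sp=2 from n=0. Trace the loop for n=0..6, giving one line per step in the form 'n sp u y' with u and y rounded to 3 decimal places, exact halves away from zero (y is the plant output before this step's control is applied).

(exact arithmetic carried between steps; '≈' marks a value shown rounded to 6 d.p. or computed from one; I and e_prev carry over from the previous line; the table rounds u and y to 3 d.p., halves away from zero)
n=0: y=0, sp=2, e=sp−y=2; I=2, D=e−e_prev=2; u=1/4·2+3/4·2+1/4·2=2.5; next y=-2/5·0+1/4·2.5=0.625
n=1: y=0.625, sp=2, e=sp−y=1.375; I=3.375, D=e−e_prev=-0.625; u=1/4·1.375+3/4·3.375+1/4·(-0.625)=2.71875; next y=-2/5·0.625+1/4·2.71875≈0.429688
n=2: y≈0.429688, sp=2, e=sp−y≈1.570313; I≈4.945313, D=e−e_prev≈0.195313; u=1/4·1.570313+3/4·4.945313+1/4·0.195313≈4.150391; next y=-2/5·0.429688+1/4·4.150391≈0.865723
n=3: y≈0.865723, sp=2, e=sp−y≈1.134277; I≈6.079590, D=e−e_prev≈-0.436035; u=1/4·1.134277+3/4·6.079590+1/4·(-0.436035)≈4.734253; next y=-2/5·0.865723+1/4·4.734253≈0.837274
n=4: y≈0.837274, sp=2, e=sp−y≈1.162726; I≈7.242316, D=e−e_prev≈0.028448; u=1/4·1.162726+3/4·7.242316+1/4·0.028448≈5.729530; next y=-2/5·0.837274+1/4·5.729530≈1.097473
n=5: y≈1.097473, sp=2, e=sp−y≈0.902527; I≈8.144843, D=e−e_prev≈-0.260199; u=1/4·0.902527+3/4·8.144843+1/4·(-0.260199)≈6.269214; next y=-2/5·1.097473+1/4·6.269214≈1.128314
n=6: y≈1.128314, sp=2, e=sp−y≈0.871686; I≈9.016528, D=e−e_prev≈-0.030841; u=1/4·0.871686+3/4·9.016528+1/4·(-0.030841)≈6.972607; next y=-2/5·1.128314+1/4·6.972607≈1.291826

0 2 2.500 0.000
1 2 2.719 0.625
2 2 4.150 0.430
3 2 4.734 0.866
4 2 5.730 0.837
5 2 6.269 1.097
6 2 6.973 1.128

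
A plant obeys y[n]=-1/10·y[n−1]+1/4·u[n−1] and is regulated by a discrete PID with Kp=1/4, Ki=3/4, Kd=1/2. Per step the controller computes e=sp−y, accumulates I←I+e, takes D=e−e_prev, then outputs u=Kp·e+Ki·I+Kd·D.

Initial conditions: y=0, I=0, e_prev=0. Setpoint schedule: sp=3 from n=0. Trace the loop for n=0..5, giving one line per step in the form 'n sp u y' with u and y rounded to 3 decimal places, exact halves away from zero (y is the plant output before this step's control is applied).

(exact arithmetic carried between steps; '≈' marks a value shown rounded to 6 d.p. or computed from one; I and e_prev carry over from the previous line; the table rounds u and y to 3 d.p., halves away from zero)
n=0: y=0, sp=3, e=sp−y=3; I=3, D=e−e_prev=3; u=1/4·3+3/4·3+1/2·3=4.5; next y=-1/10·0+1/4·4.5=1.125
n=1: y=1.125, sp=3, e=sp−y=1.875; I=4.875, D=e−e_prev=-1.125; u=1/4·1.875+3/4·4.875+1/2·(-1.125)=3.5625; next y=-1/10·1.125+1/4·3.5625=0.778125
n=2: y=0.778125, sp=3, e=sp−y=2.221875; I=7.096875, D=e−e_prev=0.346875; u=1/4·2.221875+3/4·7.096875+1/2·0.346875≈6.051563; next y=-1/10·0.778125+1/4·6.051563≈1.435078
n=3: y≈1.435078, sp=3, e=sp−y≈1.564922; I≈8.661797, D=e−e_prev≈-0.656953; u=1/4·1.564922+3/4·8.661797+1/2·(-0.656953)≈6.559102; next y=-1/10·1.435078+1/4·6.559102≈1.496268
n=4: y≈1.496268, sp=3, e=sp−y≈1.503732; I≈10.165529, D=e−e_prev≈-0.061189; u=1/4·1.503732+3/4·10.165529+1/2·(-0.061189)≈7.969485; next y=-1/10·1.496268+1/4·7.969485≈1.842745
n=5: y≈1.842745, sp=3, e=sp−y≈1.157255; I≈11.322785, D=e−e_prev≈-0.346477; u=1/4·1.157255+3/4·11.322785+1/2·(-0.346477)≈8.608164; next y=-1/10·1.842745+1/4·8.608164≈1.967767

0 3 4.500 0.000
1 3 3.563 1.125
2 3 6.052 0.778
3 3 6.559 1.435
4 3 7.969 1.496
5 3 8.608 1.843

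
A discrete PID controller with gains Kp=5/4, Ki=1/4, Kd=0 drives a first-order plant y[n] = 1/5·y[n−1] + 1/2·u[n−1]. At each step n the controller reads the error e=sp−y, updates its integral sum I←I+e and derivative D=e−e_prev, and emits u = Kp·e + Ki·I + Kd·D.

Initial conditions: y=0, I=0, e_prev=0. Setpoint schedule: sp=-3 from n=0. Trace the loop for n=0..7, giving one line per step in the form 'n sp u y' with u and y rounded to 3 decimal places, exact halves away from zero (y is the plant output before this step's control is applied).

0 -3 -4.500 0.000
1 -3 -1.875 -2.250
2 -3 -3.356 -1.388
3 -3 -2.907 -1.956
4 -3 -3.335 -1.845
5 -3 -3.336 -2.036
6 -3 -3.518 -2.075
7 -3 -3.601 -2.174

(exact arithmetic carried between steps; '≈' marks a value shown rounded to 6 d.p. or computed from one; I and e_prev carry over from the previous line; the table rounds u and y to 3 d.p., halves away from zero)
n=0: y=0, sp=-3, e=sp−y=-3; I=-3, D=e−e_prev=-3; u=5/4·(-3)+1/4·(-3)+0·(-3)=-4.5; next y=1/5·0+1/2·(-4.5)=-2.25
n=1: y=-2.25, sp=-3, e=sp−y=-0.75; I=-3.75, D=e−e_prev=2.25; u=5/4·(-0.75)+1/4·(-3.75)+0·2.25=-1.875; next y=1/5·(-2.25)+1/2·(-1.875)=-1.3875
n=2: y=-1.3875, sp=-3, e=sp−y=-1.6125; I=-5.3625, D=e−e_prev=-0.8625; u=5/4·(-1.6125)+1/4·(-5.3625)+0·(-0.8625)=-3.35625; next y=1/5·(-1.3875)+1/2·(-3.35625)=-1.955625
n=3: y=-1.955625, sp=-3, e=sp−y=-1.044375; I=-6.406875, D=e−e_prev=0.568125; u=5/4·(-1.044375)+1/4·(-6.406875)+0·0.568125≈-2.907188; next y=1/5·(-1.955625)+1/2·(-2.907188)≈-1.844719
n=4: y≈-1.844719, sp=-3, e=sp−y≈-1.155281; I≈-7.562156, D=e−e_prev≈-0.110906; u=5/4·(-1.155281)+1/4·(-7.562156)+0·(-0.110906)≈-3.334641; next y=1/5·(-1.844719)+1/2·(-3.334641)≈-2.036264
n=5: y≈-2.036264, sp=-3, e=sp−y≈-0.963736; I≈-8.525892, D=e−e_prev≈0.191545; u=5/4·(-0.963736)+1/4·(-8.525892)+0·0.191545≈-3.336143; next y=1/5·(-2.036264)+1/2·(-3.336143)≈-2.075324
n=6: y≈-2.075324, sp=-3, e=sp−y≈-0.924676; I≈-9.450568, D=e−e_prev≈0.039060; u=5/4·(-0.924676)+1/4·(-9.450568)+0·0.039060≈-3.518487; next y=1/5·(-2.075324)+1/2·(-3.518487)≈-2.174308
n=7: y≈-2.174308, sp=-3, e=sp−y≈-0.825692; I≈-10.276260, D=e−e_prev≈0.098984; u=5/4·(-0.825692)+1/4·(-10.276260)+0·0.098984≈-3.601180; next y=1/5·(-2.174308)+1/2·(-3.601180)≈-2.235451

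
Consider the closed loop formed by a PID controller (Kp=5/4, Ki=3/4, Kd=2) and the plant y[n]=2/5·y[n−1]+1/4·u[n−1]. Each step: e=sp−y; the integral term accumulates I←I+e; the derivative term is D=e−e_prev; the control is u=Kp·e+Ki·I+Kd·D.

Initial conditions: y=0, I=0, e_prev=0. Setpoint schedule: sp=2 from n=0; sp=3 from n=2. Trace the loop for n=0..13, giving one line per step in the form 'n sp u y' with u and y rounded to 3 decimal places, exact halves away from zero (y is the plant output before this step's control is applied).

(exact arithmetic carried between steps; '≈' marks a value shown rounded to 6 d.p. or computed from one; I and e_prev carry over from the previous line; the table rounds u and y to 3 d.p., halves away from zero)
n=0: y=0, sp=2, e=sp−y=2; I=2, D=e−e_prev=2; u=5/4·2+3/4·2+2·2=8; next y=2/5·0+1/4·8=2
n=1: y=2, sp=2, e=sp−y=0; I=2, D=e−e_prev=-2; u=5/4·0+3/4·2+2·(-2)=-2.5; next y=2/5·2+1/4·(-2.5)=0.175
n=2: y=0.175, sp=3, e=sp−y=2.825; I=4.825, D=e−e_prev=2.825; u=5/4·2.825+3/4·4.825+2·2.825=12.8; next y=2/5·0.175+1/4·12.8=3.27
n=3: y=3.27, sp=3, e=sp−y=-0.27; I=4.555, D=e−e_prev=-3.095; u=5/4·(-0.27)+3/4·4.555+2·(-3.095)=-3.11125; next y=2/5·3.27+1/4·(-3.11125)≈0.530188
n=4: y≈0.530188, sp=3, e=sp−y≈2.469813; I≈7.024813, D=e−e_prev≈2.739813; u=5/4·2.469813+3/4·7.024813+2·2.739813≈13.8355; next y=2/5·0.530188+1/4·13.8355≈3.67095
n=5: y=3.67095, sp=3, e=sp−y=-0.67095; I≈6.353863, D=e−e_prev≈-3.140763; u=5/4·(-0.67095)+3/4·6.353863+2·(-3.140763)≈-2.354816; next y=2/5·3.67095+1/4·(-2.354816)≈0.879676
n=6: y≈0.879676, sp=3, e=sp−y≈2.120324; I≈8.474186, D=e−e_prev≈2.791274; u=5/4·2.120324+3/4·8.474186+2·2.791274≈14.588593; next y=2/5·0.879676+1/4·14.588593≈3.999019
n=7: y≈3.999019, sp=3, e=sp−y≈-0.999019; I≈7.475168, D=e−e_prev≈-3.119342; u=5/4·(-0.999019)+3/4·7.475168+2·(-3.119342)≈-1.881082; next y=2/5·3.999019+1/4·(-1.881082)≈1.129337
n=8: y≈1.129337, sp=3, e=sp−y≈1.870663; I≈9.345831, D=e−e_prev≈2.869682; u=5/4·1.870663+3/4·9.345831+2·2.869682≈15.087066; next y=2/5·1.129337+1/4·15.087066≈4.223501
n=9: y≈4.223501, sp=3, e=sp−y≈-1.223501; I≈8.122330, D=e−e_prev≈-3.094164; u=5/4·(-1.223501)+3/4·8.122330+2·(-3.094164)≈-1.625958; next y=2/5·4.223501+1/4·(-1.625958)≈1.282911
n=10: y≈1.282911, sp=3, e=sp−y≈1.717089; I≈9.839419, D=e−e_prev≈2.940590; u=5/4·1.717089+3/4·9.839419+2·2.940590≈15.407105; next y=2/5·1.282911+1/4·15.407105≈4.364941
n=11: y≈4.364941, sp=3, e=sp−y≈-1.364941; I≈8.474478, D=e−e_prev≈-3.082030; u=5/4·(-1.364941)+3/4·8.474478+2·(-3.082030)≈-1.514377; next y=2/5·4.364941+1/4·(-1.514377)≈1.367382
n=12: y≈1.367382, sp=3, e=sp−y≈1.632618; I≈10.107096, D=e−e_prev≈2.997559; u=5/4·1.632618+3/4·10.107096+2·2.997559≈15.616212; next y=2/5·1.367382+1/4·15.616212≈4.451006
n=13: y≈4.451006, sp=3, e=sp−y≈-1.451006; I≈8.656090, D=e−e_prev≈-3.083624; u=5/4·(-1.451006)+3/4·8.656090+2·(-3.083624)≈-1.488937; next y=2/5·4.451006+1/4·(-1.488937)≈1.408168

0 2 8.000 0.000
1 2 -2.500 2.000
2 3 12.800 0.175
3 3 -3.111 3.270
4 3 13.836 0.530
5 3 -2.355 3.671
6 3 14.589 0.880
7 3 -1.881 3.999
8 3 15.087 1.129
9 3 -1.626 4.224
10 3 15.407 1.283
11 3 -1.514 4.365
12 3 15.616 1.367
13 3 -1.489 4.451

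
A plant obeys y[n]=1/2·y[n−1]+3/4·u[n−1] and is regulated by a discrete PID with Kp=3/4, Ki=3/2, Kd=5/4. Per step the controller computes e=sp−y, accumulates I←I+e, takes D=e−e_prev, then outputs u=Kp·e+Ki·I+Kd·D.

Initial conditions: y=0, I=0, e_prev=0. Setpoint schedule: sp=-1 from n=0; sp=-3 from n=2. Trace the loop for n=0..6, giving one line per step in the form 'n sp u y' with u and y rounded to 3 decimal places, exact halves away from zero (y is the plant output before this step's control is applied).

0 -1 -3.500 0.000
1 -1 5.438 -2.625
2 -3 -21.273 2.766
3 -3 39.999 -14.572
4 -3 -94.814 22.713
5 -3 201.858 -59.754
6 -3 -450.541 121.516

(exact arithmetic carried between steps; '≈' marks a value shown rounded to 6 d.p. or computed from one; I and e_prev carry over from the previous line; the table rounds u and y to 3 d.p., halves away from zero)
n=0: y=0, sp=-1, e=sp−y=-1; I=-1, D=e−e_prev=-1; u=3/4·(-1)+3/2·(-1)+5/4·(-1)=-3.5; next y=1/2·0+3/4·(-3.5)=-2.625
n=1: y=-2.625, sp=-1, e=sp−y=1.625; I=0.625, D=e−e_prev=2.625; u=3/4·1.625+3/2·0.625+5/4·2.625=5.4375; next y=1/2·(-2.625)+3/4·5.4375=2.765625
n=2: y=2.765625, sp=-3, e=sp−y=-5.765625; I=-5.140625, D=e−e_prev=-7.390625; u=3/4·(-5.765625)+3/2·(-5.140625)+5/4·(-7.390625)≈-21.273438; next y=1/2·2.765625+3/4·(-21.273438)≈-14.572266
n=3: y≈-14.572266, sp=-3, e=sp−y≈11.572266; I≈6.431641, D=e−e_prev≈17.337891; u=3/4·11.572266+3/2·6.431641+5/4·17.337891≈39.999023; next y=1/2·(-14.572266)+3/4·39.999023≈22.713135
n=4: y≈22.713135, sp=-3, e=sp−y≈-25.713135; I≈-19.281494, D=e−e_prev≈-37.285400; u=3/4·(-25.713135)+3/2·(-19.281494)+5/4·(-37.285400)≈-94.813843; next y=1/2·22.713135+3/4·(-94.813843)≈-59.753815
n=5: y≈-59.753815, sp=-3, e=sp−y≈56.753815; I≈37.472321, D=e−e_prev≈82.466949; u=3/4·56.753815+3/2·37.472321+5/4·82.466949≈201.857529; next y=1/2·(-59.753815)+3/4·201.857529≈121.516239
n=6: y≈121.516239, sp=-3, e=sp−y≈-124.516239; I≈-87.043919, D=e−e_prev≈-181.270054; u=3/4·(-124.516239)+3/2·(-87.043919)+5/4·(-181.270054)≈-450.540625; next y=1/2·121.516239+3/4·(-450.540625)≈-277.147349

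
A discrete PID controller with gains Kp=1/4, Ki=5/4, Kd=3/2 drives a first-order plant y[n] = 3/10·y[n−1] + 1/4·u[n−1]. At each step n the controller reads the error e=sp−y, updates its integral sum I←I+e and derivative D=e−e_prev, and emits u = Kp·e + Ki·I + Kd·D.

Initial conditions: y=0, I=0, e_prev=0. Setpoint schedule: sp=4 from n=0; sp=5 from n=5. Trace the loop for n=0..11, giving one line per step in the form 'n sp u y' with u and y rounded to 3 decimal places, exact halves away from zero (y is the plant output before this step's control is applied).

(exact arithmetic carried between steps; '≈' marks a value shown rounded to 6 d.p. or computed from one; I and e_prev carry over from the previous line; the table rounds u and y to 3 d.p., halves away from zero)
n=0: y=0, sp=4, e=sp−y=4; I=4, D=e−e_prev=4; u=1/4·4+5/4·4+3/2·4=12; next y=3/10·0+1/4·12=3
n=1: y=3, sp=4, e=sp−y=1; I=5, D=e−e_prev=-3; u=1/4·1+5/4·5+3/2·(-3)=2; next y=3/10·3+1/4·2=1.4
n=2: y=1.4, sp=4, e=sp−y=2.6; I=7.6, D=e−e_prev=1.6; u=1/4·2.6+5/4·7.6+3/2·1.6=12.55; next y=3/10·1.4+1/4·12.55=3.5575
n=3: y=3.5575, sp=4, e=sp−y=0.4425; I=8.0425, D=e−e_prev=-2.1575; u=1/4·0.4425+5/4·8.0425+3/2·(-2.1575)=6.9275; next y=3/10·3.5575+1/4·6.9275=2.799125
n=4: y=2.799125, sp=4, e=sp−y=1.200875; I=9.243375, D=e−e_prev=0.758375; u=1/4·1.200875+5/4·9.243375+3/2·0.758375=12.992; next y=3/10·2.799125+1/4·12.992≈4.087738
n=5: y≈4.087738, sp=5, e=sp−y≈0.912263; I≈10.155638, D=e−e_prev≈-0.288613; u=1/4·0.912263+5/4·10.155638+3/2·(-0.288613)≈12.489694; next y=3/10·4.087738+1/4·12.489694≈4.348745
n=6: y≈4.348745, sp=5, e=sp−y≈0.651255; I≈10.806893, D=e−e_prev≈-0.261007; u=1/4·0.651255+5/4·10.806893+3/2·(-0.261007)≈13.279919; next y=3/10·4.348745+1/4·13.279919≈4.624603
n=7: y≈4.624603, sp=5, e=sp−y≈0.375397; I≈11.182290, D=e−e_prev≈-0.275858; u=1/4·0.375397+5/4·11.182290+3/2·(-0.275858)≈13.657924; next y=3/10·4.624603+1/4·13.657924≈4.801862
n=8: y≈4.801862, sp=5, e=sp−y≈0.198138; I≈11.380428, D=e−e_prev≈-0.177259; u=1/4·0.198138+5/4·11.380428+3/2·(-0.177259)≈14.009181; next y=3/10·4.801862+1/4·14.009181≈4.942854
n=9: y≈4.942854, sp=5, e=sp−y≈0.057146; I≈11.437574, D=e−e_prev≈-0.140992; u=1/4·0.057146+5/4·11.437574+3/2·(-0.140992)≈14.099766; next y=3/10·4.942854+1/4·14.099766≈5.007798
n=10: y≈5.007798, sp=5, e=sp−y≈-0.007798; I≈11.429776, D=e−e_prev≈-0.064944; u=1/4·(-0.007798)+5/4·11.429776+3/2·(-0.064944)≈14.187855; next y=3/10·5.007798+1/4·14.187855≈5.049303
n=11: y≈5.049303, sp=5, e=sp−y≈-0.049303; I≈11.380473, D=e−e_prev≈-0.041505; u=1/4·(-0.049303)+5/4·11.380473+3/2·(-0.041505)≈14.151007; next y=3/10·5.049303+1/4·14.151007≈5.052543

0 4 12.000 0.000
1 4 2.000 3.000
2 4 12.550 1.400
3 4 6.928 3.558
4 4 12.992 2.799
5 5 12.490 4.088
6 5 13.280 4.349
7 5 13.658 4.625
8 5 14.009 4.802
9 5 14.100 4.943
10 5 14.188 5.008
11 5 14.151 5.049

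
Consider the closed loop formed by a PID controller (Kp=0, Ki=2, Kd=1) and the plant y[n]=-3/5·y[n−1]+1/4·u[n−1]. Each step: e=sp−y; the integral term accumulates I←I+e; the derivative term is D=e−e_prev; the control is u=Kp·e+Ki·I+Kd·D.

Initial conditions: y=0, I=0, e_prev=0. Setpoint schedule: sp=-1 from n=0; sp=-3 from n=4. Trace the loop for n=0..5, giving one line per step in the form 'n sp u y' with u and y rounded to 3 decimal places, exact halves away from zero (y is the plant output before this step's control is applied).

0 -1 -3.000 0.000
1 -1 -1.750 -0.750
2 -1 -5.288 0.013
3 -1 -2.524 -1.329
4 -3 -13.695 0.167
5 -3 -5.462 -3.524

(exact arithmetic carried between steps; '≈' marks a value shown rounded to 6 d.p. or computed from one; I and e_prev carry over from the previous line; the table rounds u and y to 3 d.p., halves away from zero)
n=0: y=0, sp=-1, e=sp−y=-1; I=-1, D=e−e_prev=-1; u=0·(-1)+2·(-1)+1·(-1)=-3; next y=-3/5·0+1/4·(-3)=-0.75
n=1: y=-0.75, sp=-1, e=sp−y=-0.25; I=-1.25, D=e−e_prev=0.75; u=0·(-0.25)+2·(-1.25)+1·0.75=-1.75; next y=-3/5·(-0.75)+1/4·(-1.75)=0.0125
n=2: y=0.0125, sp=-1, e=sp−y=-1.0125; I=-2.2625, D=e−e_prev=-0.7625; u=0·(-1.0125)+2·(-2.2625)+1·(-0.7625)=-5.2875; next y=-3/5·0.0125+1/4·(-5.2875)=-1.329375
n=3: y=-1.329375, sp=-1, e=sp−y=0.329375; I=-1.933125, D=e−e_prev=1.341875; u=0·0.329375+2·(-1.933125)+1·1.341875=-2.524375; next y=-3/5·(-1.329375)+1/4·(-2.524375)≈0.166531
n=4: y≈0.166531, sp=-3, e=sp−y≈-3.166531; I≈-5.099656, D=e−e_prev≈-3.495906; u=0·(-3.166531)+2·(-5.099656)+1·(-3.495906)≈-13.695219; next y=-3/5·0.166531+1/4·(-13.695219)≈-3.523723
n=5: y≈-3.523723, sp=-3, e=sp−y≈0.523723; I≈-4.575933, D=e−e_prev≈3.690255; u=0·0.523723+2·(-4.575933)+1·3.690255≈-5.461611; next y=-3/5·(-3.523723)+1/4·(-5.461611)≈0.748831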